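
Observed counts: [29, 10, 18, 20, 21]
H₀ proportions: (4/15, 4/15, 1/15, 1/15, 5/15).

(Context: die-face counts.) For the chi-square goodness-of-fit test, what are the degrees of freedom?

df = k − 1 = 5 − 1 = 4

degrees of freedom = 4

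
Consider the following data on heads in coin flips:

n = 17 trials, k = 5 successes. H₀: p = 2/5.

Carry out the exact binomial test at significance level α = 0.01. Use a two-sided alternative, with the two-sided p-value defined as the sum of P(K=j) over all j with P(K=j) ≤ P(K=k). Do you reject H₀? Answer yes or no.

reject H₀: no

Exact binomial: n=17, k=5, p₀=2/5=0.4000
P(X=j) = C(n,j)·p₀^j·(1−p₀)^(n−j); p = Σ P(X=j) over j with P(X=j) ≤ P(X=5)
p-value (two-sided) = 0.46287
At α=0.01: p ≥ α → fail to reject H₀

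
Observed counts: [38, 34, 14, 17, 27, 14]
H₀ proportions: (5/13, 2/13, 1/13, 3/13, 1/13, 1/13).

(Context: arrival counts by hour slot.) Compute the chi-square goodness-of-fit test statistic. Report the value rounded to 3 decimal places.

test statistic = 44.151

n = 144; E_i = n·p_i = [55.38, 22.15, 11.08, 33.23, 11.08, 11.08]
χ² = (38−55.38)²/55.38 + (34−22.15)²/22.15 + (14−11.08)²/11.08 + (17−33.23)²/33.23 + (27−11.08)²/11.08 + (14−11.08)²/11.08 = 44.1509
df = 5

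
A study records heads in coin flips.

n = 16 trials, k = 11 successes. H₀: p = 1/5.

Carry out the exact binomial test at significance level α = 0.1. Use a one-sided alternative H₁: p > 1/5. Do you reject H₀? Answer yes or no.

Exact binomial: n=16, k=11, p₀=1/5=0.2000
P(X≥11) from Σ C(n,i)·p₀^i·(1−p₀)^(n−i)
p-value (one-sided, H₁ greater) = 0.00003
At α=0.1: p < α → reject H₀

reject H₀: yes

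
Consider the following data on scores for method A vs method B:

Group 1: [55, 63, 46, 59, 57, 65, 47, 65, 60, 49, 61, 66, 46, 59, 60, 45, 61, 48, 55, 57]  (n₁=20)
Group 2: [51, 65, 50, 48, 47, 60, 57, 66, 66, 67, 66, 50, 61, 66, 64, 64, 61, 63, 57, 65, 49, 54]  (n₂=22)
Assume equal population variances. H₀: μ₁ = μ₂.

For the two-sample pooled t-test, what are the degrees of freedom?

degrees of freedom = 40

df = n₁ + n₂ − 2 = 20 + 22 − 2 = 40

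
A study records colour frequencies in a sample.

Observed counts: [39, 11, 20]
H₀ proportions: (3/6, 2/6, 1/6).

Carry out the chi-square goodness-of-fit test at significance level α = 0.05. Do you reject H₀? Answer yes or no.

n = 70; E_i = n·p_i = [35.00, 23.33, 11.67]
χ² = (39−35.00)²/35.00 + (11−23.33)²/23.33 + (20−11.67)²/11.67 = 12.9286
df = 2
p-value (upper-tail) = 0.00156
At α=0.05: p < α → reject H₀

reject H₀: yes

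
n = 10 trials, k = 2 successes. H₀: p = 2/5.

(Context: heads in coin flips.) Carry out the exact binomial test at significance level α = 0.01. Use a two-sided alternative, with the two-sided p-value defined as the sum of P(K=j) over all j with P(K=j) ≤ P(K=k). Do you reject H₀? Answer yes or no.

Exact binomial: n=10, k=2, p₀=2/5=0.4000
P(X=j) = C(n,j)·p₀^j·(1−p₀)^(n−j); p = Σ P(X=j) over j with P(X=j) ≤ P(X=2)
p-value (two-sided) = 0.33353
At α=0.01: p ≥ α → fail to reject H₀

reject H₀: no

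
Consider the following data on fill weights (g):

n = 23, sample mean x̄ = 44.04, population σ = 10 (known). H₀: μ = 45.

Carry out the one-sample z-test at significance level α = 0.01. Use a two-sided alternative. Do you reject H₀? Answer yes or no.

SE = σ/√n = 10/√23 = 2.0851
z = (x̄−μ₀)/SE = (44.04−45)/2.0851 = -0.4604
p-value (two-sided) = 0.64523
At α=0.01: p ≥ α → fail to reject H₀

reject H₀: no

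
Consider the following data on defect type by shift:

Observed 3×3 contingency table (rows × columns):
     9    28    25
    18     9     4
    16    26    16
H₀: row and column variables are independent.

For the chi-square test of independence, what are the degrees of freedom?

df = (r−1)(c−1) = (3−1)·(3−1) = 4

degrees of freedom = 4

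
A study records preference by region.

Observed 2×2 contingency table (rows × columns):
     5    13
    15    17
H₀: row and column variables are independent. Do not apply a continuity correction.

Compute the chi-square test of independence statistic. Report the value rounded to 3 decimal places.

Row totals [18, 32], col totals [20, 30], n=50
χ² = (5−7.20)²/7.20 + (13−10.80)²/10.80 + (15−12.80)²/12.80 + (17−19.20)²/19.20 = 1.7506
df = 1

test statistic = 1.751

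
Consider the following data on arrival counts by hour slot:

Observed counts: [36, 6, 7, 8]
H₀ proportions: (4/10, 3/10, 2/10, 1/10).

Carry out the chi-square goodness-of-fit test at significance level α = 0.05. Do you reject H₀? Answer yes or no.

reject H₀: yes

n = 57; E_i = n·p_i = [22.80, 17.10, 11.40, 5.70]
χ² = (36−22.80)²/22.80 + (6−17.10)²/17.10 + (7−11.40)²/11.40 + (8−5.70)²/5.70 = 17.4737
df = 3
p-value (upper-tail) = 0.00056
At α=0.05: p < α → reject H₀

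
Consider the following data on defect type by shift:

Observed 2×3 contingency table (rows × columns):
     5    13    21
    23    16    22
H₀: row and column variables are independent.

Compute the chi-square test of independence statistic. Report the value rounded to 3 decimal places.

test statistic = 7.424

Row totals [39, 61], col totals [28, 29, 43], n=100
χ² = (5−10.92)²/10.92 + (13−11.31)²/11.31 + (21−16.77)²/16.77 + (23−17.08)²/17.08 + (16−17.69)²/17.69 + (22−26.23)²/26.23 = 7.4244
df = 2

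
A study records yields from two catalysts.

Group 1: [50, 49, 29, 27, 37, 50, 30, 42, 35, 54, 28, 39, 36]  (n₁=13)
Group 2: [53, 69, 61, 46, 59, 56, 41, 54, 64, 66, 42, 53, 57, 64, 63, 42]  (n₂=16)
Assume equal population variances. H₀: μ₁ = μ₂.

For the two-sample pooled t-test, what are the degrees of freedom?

df = n₁ + n₂ − 2 = 13 + 16 − 2 = 27

degrees of freedom = 27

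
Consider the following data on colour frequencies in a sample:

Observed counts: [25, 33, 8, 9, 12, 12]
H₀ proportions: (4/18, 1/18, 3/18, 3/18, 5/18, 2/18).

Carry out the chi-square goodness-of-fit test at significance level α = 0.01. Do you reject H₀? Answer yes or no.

reject H₀: yes

n = 99; E_i = n·p_i = [22.00, 5.50, 16.50, 16.50, 27.50, 11.00]
χ² = (25−22.00)²/22.00 + (33−5.50)²/5.50 + (8−16.50)²/16.50 + (9−16.50)²/16.50 + (12−27.50)²/27.50 + (12−11.00)²/11.00 = 154.5242
df = 5
p-value (upper-tail) = 0.00000
At α=0.01: p < α → reject H₀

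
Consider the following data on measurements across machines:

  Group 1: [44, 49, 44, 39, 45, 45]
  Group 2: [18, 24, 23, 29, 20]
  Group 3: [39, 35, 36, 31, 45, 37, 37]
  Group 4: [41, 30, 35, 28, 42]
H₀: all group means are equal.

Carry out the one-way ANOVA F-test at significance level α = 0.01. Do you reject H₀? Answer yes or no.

reject H₀: yes

Group means [44.33, 22.80, 37.14, 35.20], grand mean 35.478
SSB = Σnᵢ(x̄ᵢ−x̄)² = 1293.949; SSW = ΣΣ(x−x̄ᵢ)² = 389.790
MSB = 1293.949/3 = 431.3162; MSW = 389.790/19 = 20.5153
F = MSB/MSW = 21.0241
df = (3, 19)
p-value (upper-tail) = 0.00000
At α=0.01: p < α → reject H₀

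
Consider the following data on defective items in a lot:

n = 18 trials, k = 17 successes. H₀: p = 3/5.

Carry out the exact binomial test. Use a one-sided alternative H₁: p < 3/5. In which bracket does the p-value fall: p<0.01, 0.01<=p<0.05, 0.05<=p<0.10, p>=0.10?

p-value bracket: p>=0.10

Exact binomial: n=18, k=17, p₀=3/5=0.6000
P(X≤17) from Σ C(n,i)·p₀^i·(1−p₀)^(n−i)
p-value (one-sided, H₁ less) = 0.99990
→ bracket: p>=0.10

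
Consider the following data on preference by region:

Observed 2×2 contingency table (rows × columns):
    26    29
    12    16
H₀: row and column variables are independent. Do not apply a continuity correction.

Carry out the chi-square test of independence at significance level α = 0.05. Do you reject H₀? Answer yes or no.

Row totals [55, 28], col totals [38, 45], n=83
χ² = (26−25.18)²/25.18 + (29−29.82)²/29.82 + (12−12.82)²/12.82 + (16−15.18)²/15.18 = 0.1457
df = 1
p-value (upper-tail) = 0.70264
At α=0.05: p ≥ α → fail to reject H₀

reject H₀: no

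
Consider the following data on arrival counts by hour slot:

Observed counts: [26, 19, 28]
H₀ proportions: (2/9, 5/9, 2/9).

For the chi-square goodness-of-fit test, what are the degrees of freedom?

degrees of freedom = 2

df = k − 1 = 3 − 1 = 2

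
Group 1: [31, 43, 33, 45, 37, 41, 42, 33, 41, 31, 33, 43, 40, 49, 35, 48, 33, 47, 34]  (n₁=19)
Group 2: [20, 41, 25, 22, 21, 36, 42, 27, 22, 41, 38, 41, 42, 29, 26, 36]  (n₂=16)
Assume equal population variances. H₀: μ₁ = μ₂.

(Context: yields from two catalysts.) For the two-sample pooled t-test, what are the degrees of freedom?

degrees of freedom = 33

df = n₁ + n₂ − 2 = 19 + 16 − 2 = 33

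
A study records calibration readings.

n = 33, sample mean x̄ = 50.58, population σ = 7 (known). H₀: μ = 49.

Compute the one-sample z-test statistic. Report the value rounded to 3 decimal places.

SE = σ/√n = 7/√33 = 1.2185
z = (x̄−μ₀)/SE = (50.58−49)/1.2185 = 1.2966

test statistic = 1.297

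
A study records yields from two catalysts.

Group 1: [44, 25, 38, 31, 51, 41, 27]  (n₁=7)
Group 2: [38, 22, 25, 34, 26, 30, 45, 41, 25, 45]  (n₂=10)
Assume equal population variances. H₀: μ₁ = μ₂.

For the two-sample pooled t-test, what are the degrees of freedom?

df = n₁ + n₂ − 2 = 7 + 10 − 2 = 15

degrees of freedom = 15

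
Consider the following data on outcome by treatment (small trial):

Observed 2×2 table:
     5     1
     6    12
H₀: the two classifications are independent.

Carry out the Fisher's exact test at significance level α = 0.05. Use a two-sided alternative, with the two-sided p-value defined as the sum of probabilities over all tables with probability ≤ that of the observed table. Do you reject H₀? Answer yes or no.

Margins: r₁=6, r₂=18, c₁=11, c₂=13, n=24
p_obs = C(6,5)·C(18,6)/C(24,11); sum pmf over tables with pmf ≤ p_obs
p-value (two-sided) = 0.06080
At α=0.05: p ≥ α → fail to reject H₀

reject H₀: no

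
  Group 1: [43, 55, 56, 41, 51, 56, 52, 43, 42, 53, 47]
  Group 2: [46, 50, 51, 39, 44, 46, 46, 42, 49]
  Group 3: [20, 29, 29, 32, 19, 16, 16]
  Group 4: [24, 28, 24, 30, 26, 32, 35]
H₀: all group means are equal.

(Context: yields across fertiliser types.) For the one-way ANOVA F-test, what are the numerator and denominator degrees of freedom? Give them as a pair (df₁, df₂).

degrees of freedom = [3, 30]

k = 4 groups, N = 34 total
df = (k−1, N−k) = (4−1, 34−4) = (3, 30)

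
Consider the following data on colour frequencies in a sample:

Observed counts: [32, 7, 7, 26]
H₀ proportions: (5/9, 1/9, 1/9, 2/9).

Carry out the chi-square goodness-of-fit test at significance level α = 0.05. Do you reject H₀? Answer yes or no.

n = 72; E_i = n·p_i = [40.00, 8.00, 8.00, 16.00]
χ² = (32−40.00)²/40.00 + (7−8.00)²/8.00 + (7−8.00)²/8.00 + (26−16.00)²/16.00 = 8.1000
df = 3
p-value (upper-tail) = 0.04399
At α=0.05: p < α → reject H₀

reject H₀: yes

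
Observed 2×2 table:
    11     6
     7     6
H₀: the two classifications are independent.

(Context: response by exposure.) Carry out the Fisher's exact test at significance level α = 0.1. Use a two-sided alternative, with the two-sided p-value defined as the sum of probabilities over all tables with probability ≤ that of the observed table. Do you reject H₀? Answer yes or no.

reject H₀: no

Margins: r₁=17, r₂=13, c₁=18, c₂=12, n=30
p_obs = C(17,11)·C(13,7)/C(30,18); sum pmf over tables with pmf ≤ p_obs
p-value (two-sided) = 0.71062
At α=0.1: p ≥ α → fail to reject H₀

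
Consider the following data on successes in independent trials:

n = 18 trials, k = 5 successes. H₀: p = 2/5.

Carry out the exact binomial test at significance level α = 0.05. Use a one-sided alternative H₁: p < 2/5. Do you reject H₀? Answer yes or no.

Exact binomial: n=18, k=5, p₀=2/5=0.4000
P(X≤5) from Σ C(n,i)·p₀^i·(1−p₀)^(n−i)
p-value (one-sided, H₁ less) = 0.20876
At α=0.05: p ≥ α → fail to reject H₀

reject H₀: no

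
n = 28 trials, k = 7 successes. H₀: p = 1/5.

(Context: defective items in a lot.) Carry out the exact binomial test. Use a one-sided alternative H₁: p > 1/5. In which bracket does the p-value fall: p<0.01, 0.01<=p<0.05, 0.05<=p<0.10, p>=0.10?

p-value bracket: p>=0.10

Exact binomial: n=28, k=7, p₀=1/5=0.2000
P(X≥7) from Σ C(n,i)·p₀^i·(1−p₀)^(n−i)
p-value (one-sided, H₁ greater) = 0.32156
→ bracket: p>=0.10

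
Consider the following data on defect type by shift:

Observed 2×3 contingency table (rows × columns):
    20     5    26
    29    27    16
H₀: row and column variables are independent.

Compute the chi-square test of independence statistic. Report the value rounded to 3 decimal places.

Row totals [51, 72], col totals [49, 32, 42], n=123
χ² = (20−20.32)²/20.32 + (5−13.27)²/13.27 + (26−17.41)²/17.41 + (29−28.68)²/28.68 + (27−18.73)²/18.73 + (16−24.59)²/24.59 = 16.0412
df = 2

test statistic = 16.041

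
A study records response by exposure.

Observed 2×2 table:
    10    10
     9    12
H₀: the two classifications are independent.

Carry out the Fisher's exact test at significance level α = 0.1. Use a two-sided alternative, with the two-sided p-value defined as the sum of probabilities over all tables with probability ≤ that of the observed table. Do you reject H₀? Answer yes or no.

reject H₀: no

Margins: r₁=20, r₂=21, c₁=19, c₂=22, n=41
p_obs = C(20,10)·C(21,9)/C(41,19); sum pmf over tables with pmf ≤ p_obs
p-value (two-sided) = 0.75786
At α=0.1: p ≥ α → fail to reject H₀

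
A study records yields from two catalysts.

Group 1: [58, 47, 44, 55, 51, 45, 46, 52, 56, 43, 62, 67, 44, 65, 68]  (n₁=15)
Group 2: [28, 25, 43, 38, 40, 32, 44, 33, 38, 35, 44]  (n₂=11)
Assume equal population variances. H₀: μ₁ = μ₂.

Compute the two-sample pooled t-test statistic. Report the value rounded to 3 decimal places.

test statistic = 5.460

x̄₁=53.533, s₁=8.847, n₁=15
x̄₂=36.364, s₂=6.407, n₂=11
s_p² = [14·8.847² + 10·6.407²]/24 = 62.7616
SE = √(s_p²·(1/15+1/11)) = 3.1448
t = (53.533−36.364)/3.1448 = 5.4597
df = 24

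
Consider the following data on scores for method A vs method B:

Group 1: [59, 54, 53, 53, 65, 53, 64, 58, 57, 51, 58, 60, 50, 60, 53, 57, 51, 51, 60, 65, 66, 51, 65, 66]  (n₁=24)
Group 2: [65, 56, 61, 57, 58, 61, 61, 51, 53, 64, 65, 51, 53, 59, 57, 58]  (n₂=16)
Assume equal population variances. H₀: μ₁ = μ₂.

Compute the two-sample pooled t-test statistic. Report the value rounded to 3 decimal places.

x̄₁=57.500, s₁=5.501, n₁=24
x̄₂=58.125, s₂=4.588, n₂=16
s_p² = [23·5.501² + 15·4.588²]/38 = 26.6250
SE = √(s_p²·(1/24+1/16)) = 1.6654
t = (57.500−58.125)/1.6654 = -0.3753
df = 38

test statistic = -0.375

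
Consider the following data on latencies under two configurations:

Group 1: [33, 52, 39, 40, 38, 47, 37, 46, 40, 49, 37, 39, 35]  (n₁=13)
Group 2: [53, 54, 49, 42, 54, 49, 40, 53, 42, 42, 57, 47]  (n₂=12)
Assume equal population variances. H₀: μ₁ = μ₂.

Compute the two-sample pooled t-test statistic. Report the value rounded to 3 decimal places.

x̄₁=40.923, s₁=5.751, n₁=13
x̄₂=48.500, s₂=5.839, n₂=12
s_p² = [12·5.751² + 11·5.839²]/23 = 33.5619
SE = √(s_p²·(1/13+1/12)) = 2.3192
t = (40.923−48.500)/2.3192 = -3.2671
df = 23

test statistic = -3.267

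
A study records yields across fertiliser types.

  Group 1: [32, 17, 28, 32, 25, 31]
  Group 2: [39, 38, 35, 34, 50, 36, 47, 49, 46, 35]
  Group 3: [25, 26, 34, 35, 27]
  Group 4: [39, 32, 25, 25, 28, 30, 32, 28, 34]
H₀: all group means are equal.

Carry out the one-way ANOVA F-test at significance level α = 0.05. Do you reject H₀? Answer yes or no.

reject H₀: yes

Group means [27.50, 40.90, 29.40, 30.33], grand mean 33.133
SSB = Σnᵢ(x̄ᵢ−x̄)² = 933.867; SSW = ΣΣ(x−x̄ᵢ)² = 785.600
MSB = 933.867/3 = 311.2889; MSW = 785.600/26 = 30.2154
F = MSB/MSW = 10.3023
df = (3, 26)
p-value (upper-tail) = 0.00012
At α=0.05: p < α → reject H₀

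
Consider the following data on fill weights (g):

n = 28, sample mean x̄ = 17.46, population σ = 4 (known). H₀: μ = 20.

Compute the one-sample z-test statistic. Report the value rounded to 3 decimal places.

SE = σ/√n = 4/√28 = 0.7559
z = (x̄−μ₀)/SE = (17.46−20)/0.7559 = -3.3601

test statistic = -3.360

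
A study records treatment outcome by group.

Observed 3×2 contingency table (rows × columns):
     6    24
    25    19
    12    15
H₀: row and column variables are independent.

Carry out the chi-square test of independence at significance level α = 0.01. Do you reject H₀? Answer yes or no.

reject H₀: yes

Row totals [30, 44, 27], col totals [43, 58], n=101
χ² = (6−12.77)²/12.77 + (24−17.23)²/17.23 + (25−18.73)²/18.73 + (19−25.27)²/25.27 + (12−11.50)²/11.50 + (15−15.50)²/15.50 = 9.9431
df = 2
p-value (upper-tail) = 0.00693
At α=0.01: p < α → reject H₀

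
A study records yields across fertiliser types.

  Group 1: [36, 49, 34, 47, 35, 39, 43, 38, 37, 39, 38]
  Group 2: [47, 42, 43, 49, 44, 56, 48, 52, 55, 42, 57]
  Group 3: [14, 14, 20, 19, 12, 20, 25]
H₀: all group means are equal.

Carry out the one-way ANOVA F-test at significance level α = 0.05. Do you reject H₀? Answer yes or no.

reject H₀: yes

Group means [39.55, 48.64, 17.71], grand mean 37.724
SSB = Σnᵢ(x̄ᵢ−x̄)² = 4149.092; SSW = ΣΣ(x−x̄ᵢ)² = 678.701
MSB = 4149.092/2 = 2074.5459; MSW = 678.701/26 = 26.1039
F = MSB/MSW = 79.4727
df = (2, 26)
p-value (upper-tail) = 0.00000
At α=0.05: p < α → reject H₀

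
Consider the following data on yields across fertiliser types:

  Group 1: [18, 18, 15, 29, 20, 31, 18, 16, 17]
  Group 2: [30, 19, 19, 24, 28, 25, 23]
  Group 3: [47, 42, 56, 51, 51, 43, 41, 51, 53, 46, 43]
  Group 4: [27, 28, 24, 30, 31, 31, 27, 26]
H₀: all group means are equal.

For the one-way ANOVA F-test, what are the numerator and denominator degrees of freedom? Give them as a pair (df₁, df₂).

k = 4 groups, N = 35 total
df = (k−1, N−k) = (4−1, 35−4) = (3, 31)

degrees of freedom = [3, 31]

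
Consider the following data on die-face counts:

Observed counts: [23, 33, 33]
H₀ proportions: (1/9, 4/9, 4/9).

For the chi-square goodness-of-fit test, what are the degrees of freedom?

df = k − 1 = 3 − 1 = 2

degrees of freedom = 2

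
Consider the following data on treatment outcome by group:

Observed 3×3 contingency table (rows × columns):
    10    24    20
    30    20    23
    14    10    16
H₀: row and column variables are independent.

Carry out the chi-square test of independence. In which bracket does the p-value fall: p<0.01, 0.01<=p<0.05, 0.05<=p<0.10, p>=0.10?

Row totals [54, 73, 40], col totals [54, 54, 59], n=167
χ² = (10−17.46)²/17.46 + (24−17.46)²/17.46 + (20−19.08)²/19.08 + (30−23.60)²/23.60 + (20−23.60)²/23.60 + (23−25.79)²/25.79 + (14−12.93)²/12.93 + (10−12.93)²/12.93 + (16−14.13)²/14.13 = 9.2669
df = 4
p-value (upper-tail) = 0.05476
→ bracket: 0.05<=p<0.10

p-value bracket: 0.05<=p<0.10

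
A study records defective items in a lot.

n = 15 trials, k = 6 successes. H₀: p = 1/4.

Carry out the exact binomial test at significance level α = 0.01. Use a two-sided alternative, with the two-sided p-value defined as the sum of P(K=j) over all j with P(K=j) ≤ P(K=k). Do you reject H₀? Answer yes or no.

reject H₀: no

Exact binomial: n=15, k=6, p₀=1/4=0.2500
P(X=j) = C(n,j)·p₀^j·(1−p₀)^(n−j); p = Σ P(X=j) over j with P(X=j) ≤ P(X=6)
p-value (two-sided) = 0.22855
At α=0.01: p ≥ α → fail to reject H₀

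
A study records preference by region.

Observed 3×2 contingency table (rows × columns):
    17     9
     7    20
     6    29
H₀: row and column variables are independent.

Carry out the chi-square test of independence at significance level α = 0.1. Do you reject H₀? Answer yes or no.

reject H₀: yes

Row totals [26, 27, 35], col totals [30, 58], n=88
χ² = (17−8.86)²/8.86 + (9−17.14)²/17.14 + (7−9.20)²/9.20 + (20−17.80)²/17.80 + (6−11.93)²/11.93 + (29−23.07)²/23.07 = 16.6073
df = 2
p-value (upper-tail) = 0.00025
At α=0.1: p < α → reject H₀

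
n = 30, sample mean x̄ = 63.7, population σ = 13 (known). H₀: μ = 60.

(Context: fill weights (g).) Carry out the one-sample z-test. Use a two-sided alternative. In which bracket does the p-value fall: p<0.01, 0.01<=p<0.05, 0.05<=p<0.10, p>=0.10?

p-value bracket: p>=0.10

SE = σ/√n = 13/√30 = 2.3735
z = (x̄−μ₀)/SE = (63.7−60)/2.3735 = 1.5589
p-value (two-sided) = 0.11902
→ bracket: p>=0.10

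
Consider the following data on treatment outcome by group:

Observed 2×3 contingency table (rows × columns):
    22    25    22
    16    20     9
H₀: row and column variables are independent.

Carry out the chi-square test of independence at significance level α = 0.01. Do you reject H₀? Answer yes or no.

Row totals [69, 45], col totals [38, 45, 31], n=114
χ² = (22−23.00)²/23.00 + (25−27.24)²/27.24 + (22−18.76)²/18.76 + (16−15.00)²/15.00 + (20−17.76)²/17.76 + (9−12.24)²/12.24 = 1.9901
df = 2
p-value (upper-tail) = 0.36970
At α=0.01: p ≥ α → fail to reject H₀

reject H₀: no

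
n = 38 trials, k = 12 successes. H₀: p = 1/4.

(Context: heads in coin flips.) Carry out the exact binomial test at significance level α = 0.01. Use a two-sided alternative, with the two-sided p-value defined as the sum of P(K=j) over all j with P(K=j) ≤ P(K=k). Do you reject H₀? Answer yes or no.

reject H₀: no

Exact binomial: n=38, k=12, p₀=1/4=0.2500
P(X=j) = C(n,j)·p₀^j·(1−p₀)^(n−j); p = Σ P(X=j) over j with P(X=j) ≤ P(X=12)
p-value (two-sided) = 0.35093
At α=0.01: p ≥ α → fail to reject H₀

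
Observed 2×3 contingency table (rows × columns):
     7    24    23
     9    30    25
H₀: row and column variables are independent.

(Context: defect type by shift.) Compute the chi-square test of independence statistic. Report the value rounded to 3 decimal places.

test statistic = 0.154

Row totals [54, 64], col totals [16, 54, 48], n=118
χ² = (7−7.32)²/7.32 + (24−24.71)²/24.71 + (23−21.97)²/21.97 + (9−8.68)²/8.68 + (30−29.29)²/29.29 + (25−26.03)²/26.03 = 0.1536
df = 2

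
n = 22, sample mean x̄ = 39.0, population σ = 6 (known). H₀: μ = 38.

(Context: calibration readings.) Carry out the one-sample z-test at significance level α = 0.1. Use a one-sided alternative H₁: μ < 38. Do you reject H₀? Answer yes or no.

SE = σ/√n = 6/√22 = 1.2792
z = (x̄−μ₀)/SE = (39.0−38)/1.2792 = 0.7817
p-value (one-sided, H₁ less) = 0.78282
At α=0.1: p ≥ α → fail to reject H₀

reject H₀: no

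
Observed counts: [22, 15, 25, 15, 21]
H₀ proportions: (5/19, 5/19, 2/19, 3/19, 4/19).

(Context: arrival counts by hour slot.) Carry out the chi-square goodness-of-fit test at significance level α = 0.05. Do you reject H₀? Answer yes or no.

n = 98; E_i = n·p_i = [25.79, 25.79, 10.32, 15.47, 20.63]
χ² = (22−25.79)²/25.79 + (15−25.79)²/25.79 + (25−10.32)²/10.32 + (15−15.47)²/15.47 + (21−20.63)²/20.63 = 25.9944
df = 4
p-value (upper-tail) = 0.00003
At α=0.05: p < α → reject H₀

reject H₀: yes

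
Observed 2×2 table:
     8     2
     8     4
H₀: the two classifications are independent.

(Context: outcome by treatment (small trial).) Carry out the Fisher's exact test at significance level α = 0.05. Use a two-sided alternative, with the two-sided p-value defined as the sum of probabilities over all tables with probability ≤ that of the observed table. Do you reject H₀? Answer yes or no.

reject H₀: no

Margins: r₁=10, r₂=12, c₁=16, c₂=6, n=22
p_obs = C(10,8)·C(12,8)/C(22,16); sum pmf over tables with pmf ≤ p_obs
p-value (two-sided) = 0.64617
At α=0.05: p ≥ α → fail to reject H₀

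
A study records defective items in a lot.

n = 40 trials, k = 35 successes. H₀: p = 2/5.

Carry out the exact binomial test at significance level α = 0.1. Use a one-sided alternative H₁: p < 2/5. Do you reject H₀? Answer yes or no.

reject H₀: no

Exact binomial: n=40, k=35, p₀=2/5=0.4000
P(X≤35) from Σ C(n,i)·p₀^i·(1−p₀)^(n−i)
p-value (one-sided, H₁ less) = 1.00000
At α=0.1: p ≥ α → fail to reject H₀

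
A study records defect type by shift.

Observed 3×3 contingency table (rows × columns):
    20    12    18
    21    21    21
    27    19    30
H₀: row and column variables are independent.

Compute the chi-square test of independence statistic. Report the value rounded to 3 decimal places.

Row totals [50, 63, 76], col totals [68, 52, 69], n=189
χ² = (20−17.99)²/17.99 + (12−13.76)²/13.76 + (18−18.25)²/18.25 + (21−22.67)²/22.67 + (21−17.33)²/17.33 + (21−23.00)²/23.00 + (27−27.34)²/27.34 + (19−20.91)²/20.91 + (30−27.75)²/27.75 = 1.8866
df = 4

test statistic = 1.887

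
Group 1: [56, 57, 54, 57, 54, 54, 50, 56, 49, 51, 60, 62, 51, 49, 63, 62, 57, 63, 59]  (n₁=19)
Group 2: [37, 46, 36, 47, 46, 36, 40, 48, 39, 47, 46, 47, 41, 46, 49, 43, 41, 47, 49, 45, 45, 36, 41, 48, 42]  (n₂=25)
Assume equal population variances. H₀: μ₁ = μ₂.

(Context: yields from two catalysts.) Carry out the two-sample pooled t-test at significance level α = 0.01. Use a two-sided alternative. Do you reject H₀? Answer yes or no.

x̄₁=56.000, s₁=4.679, n₁=19
x̄₂=43.520, s₂=4.302, n₂=25
s_p² = [18·4.679² + 24·4.302²]/42 = 19.9581
SE = √(s_p²·(1/19+1/25)) = 1.3597
t = (56.000−43.520)/1.3597 = 9.1786
df = 42
p-value (two-sided) = 0.00000
At α=0.01: p < α → reject H₀

reject H₀: yes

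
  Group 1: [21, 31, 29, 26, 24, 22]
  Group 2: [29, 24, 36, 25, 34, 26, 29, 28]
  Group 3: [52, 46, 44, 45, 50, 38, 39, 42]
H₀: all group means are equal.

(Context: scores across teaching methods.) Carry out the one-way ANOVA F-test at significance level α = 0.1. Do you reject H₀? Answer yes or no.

Group means [25.50, 28.88, 44.50], grand mean 33.636
SSB = Σnᵢ(x̄ᵢ−x̄)² = 1522.716; SSW = ΣΣ(x−x̄ᵢ)² = 370.375
MSB = 1522.716/2 = 761.3580; MSW = 370.375/19 = 19.4934
F = MSB/MSW = 39.0572
df = (2, 19)
p-value (upper-tail) = 0.00000
At α=0.1: p < α → reject H₀

reject H₀: yes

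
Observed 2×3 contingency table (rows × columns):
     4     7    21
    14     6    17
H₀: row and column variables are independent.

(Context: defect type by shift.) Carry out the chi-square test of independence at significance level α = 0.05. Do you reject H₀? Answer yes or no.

Row totals [32, 37], col totals [18, 13, 38], n=69
χ² = (4−8.35)²/8.35 + (7−6.03)²/6.03 + (21−17.62)²/17.62 + (14−9.65)²/9.65 + (6−6.97)²/6.97 + (17−20.38)²/20.38 = 5.7213
df = 2
p-value (upper-tail) = 0.05723
At α=0.05: p ≥ α → fail to reject H₀

reject H₀: no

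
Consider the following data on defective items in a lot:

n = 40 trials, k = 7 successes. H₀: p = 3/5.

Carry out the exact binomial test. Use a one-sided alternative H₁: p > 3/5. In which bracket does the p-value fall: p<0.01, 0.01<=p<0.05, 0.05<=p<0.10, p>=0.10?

Exact binomial: n=40, k=7, p₀=3/5=0.6000
P(X≥7) from Σ C(n,i)·p₀^i·(1−p₀)^(n−i)
p-value (one-sided, H₁ greater) = 1.00000
→ bracket: p>=0.10

p-value bracket: p>=0.10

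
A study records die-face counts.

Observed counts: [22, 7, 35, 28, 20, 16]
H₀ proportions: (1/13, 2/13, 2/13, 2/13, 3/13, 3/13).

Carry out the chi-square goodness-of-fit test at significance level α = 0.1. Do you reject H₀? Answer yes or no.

n = 128; E_i = n·p_i = [9.85, 19.69, 19.69, 19.69, 29.54, 29.54]
χ² = (22−9.85)²/9.85 + (7−19.69)²/19.69 + (35−19.69)²/19.69 + (28−19.69)²/19.69 + (20−29.54)²/29.54 + (16−29.54)²/29.54 = 47.8724
df = 5
p-value (upper-tail) = 0.00000
At α=0.1: p < α → reject H₀

reject H₀: yes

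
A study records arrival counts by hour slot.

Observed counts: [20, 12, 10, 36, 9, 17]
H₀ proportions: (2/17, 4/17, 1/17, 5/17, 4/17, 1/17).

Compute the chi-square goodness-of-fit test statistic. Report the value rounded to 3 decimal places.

test statistic = 43.843

n = 104; E_i = n·p_i = [12.24, 24.47, 6.12, 30.59, 24.47, 6.12]
χ² = (20−12.24)²/12.24 + (12−24.47)²/24.47 + (10−6.12)²/6.12 + (36−30.59)²/30.59 + (9−24.47)²/24.47 + (17−6.12)²/6.12 = 43.8428
df = 5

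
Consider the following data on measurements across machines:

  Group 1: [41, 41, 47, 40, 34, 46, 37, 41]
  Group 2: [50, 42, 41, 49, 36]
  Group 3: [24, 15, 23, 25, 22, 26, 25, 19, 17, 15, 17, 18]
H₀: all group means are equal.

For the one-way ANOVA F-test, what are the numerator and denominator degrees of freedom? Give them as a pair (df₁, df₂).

degrees of freedom = [2, 22]

k = 3 groups, N = 25 total
df = (k−1, N−k) = (3−1, 25−3) = (2, 22)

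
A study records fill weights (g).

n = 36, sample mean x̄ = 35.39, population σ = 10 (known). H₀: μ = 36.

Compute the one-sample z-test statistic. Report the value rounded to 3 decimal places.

SE = σ/√n = 10/√36 = 1.6667
z = (x̄−μ₀)/SE = (35.39−36)/1.6667 = -0.3660

test statistic = -0.366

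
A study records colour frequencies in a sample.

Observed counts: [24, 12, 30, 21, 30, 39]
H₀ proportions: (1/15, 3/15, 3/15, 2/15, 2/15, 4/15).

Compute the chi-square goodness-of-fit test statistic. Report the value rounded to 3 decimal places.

test statistic = 33.880

n = 156; E_i = n·p_i = [10.40, 31.20, 31.20, 20.80, 20.80, 41.60]
χ² = (24−10.40)²/10.40 + (12−31.20)²/31.20 + (30−31.20)²/31.20 + (21−20.80)²/20.80 + (30−20.80)²/20.80 + (39−41.60)²/41.60 = 33.8798
df = 5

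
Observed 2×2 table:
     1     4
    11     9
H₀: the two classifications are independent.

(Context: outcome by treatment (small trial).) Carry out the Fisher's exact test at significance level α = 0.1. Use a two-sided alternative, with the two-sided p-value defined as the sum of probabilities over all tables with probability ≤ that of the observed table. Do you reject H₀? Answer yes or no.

Margins: r₁=5, r₂=20, c₁=12, c₂=13, n=25
p_obs = C(5,1)·C(20,11)/C(25,12); sum pmf over tables with pmf ≤ p_obs
p-value (two-sided) = 0.32174
At α=0.1: p ≥ α → fail to reject H₀

reject H₀: no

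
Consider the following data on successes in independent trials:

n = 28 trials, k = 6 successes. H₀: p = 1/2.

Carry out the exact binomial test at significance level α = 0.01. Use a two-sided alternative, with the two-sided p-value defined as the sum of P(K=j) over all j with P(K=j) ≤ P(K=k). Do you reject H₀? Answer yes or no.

reject H₀: yes

Exact binomial: n=28, k=6, p₀=1/2=0.5000
P(X=j) = C(n,j)·p₀^j·(1−p₀)^(n−j); p = Σ P(X=j) over j with P(X=j) ≤ P(X=6)
p-value (two-sided) = 0.00372
At α=0.01: p < α → reject H₀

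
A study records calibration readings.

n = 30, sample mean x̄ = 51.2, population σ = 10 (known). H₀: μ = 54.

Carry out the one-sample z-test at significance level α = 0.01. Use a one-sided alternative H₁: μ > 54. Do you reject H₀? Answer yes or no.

SE = σ/√n = 10/√30 = 1.8257
z = (x̄−μ₀)/SE = (51.2−54)/1.8257 = -1.5336
p-value (one-sided, H₁ greater) = 0.93744
At α=0.01: p ≥ α → fail to reject H₀

reject H₀: no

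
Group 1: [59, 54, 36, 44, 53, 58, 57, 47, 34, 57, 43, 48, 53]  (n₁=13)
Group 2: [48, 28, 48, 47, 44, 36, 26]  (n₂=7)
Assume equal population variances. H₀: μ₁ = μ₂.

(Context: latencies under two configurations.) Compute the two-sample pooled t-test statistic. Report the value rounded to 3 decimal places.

x̄₁=49.462, s₁=8.283, n₁=13
x̄₂=39.571, s₂=9.554, n₂=7
s_p² = [12·8.283² + 6·9.554²]/18 = 76.1636
SE = √(s_p²·(1/13+1/7)) = 4.0914
t = (49.462−39.571)/4.0914 = 2.4173
df = 18

test statistic = 2.417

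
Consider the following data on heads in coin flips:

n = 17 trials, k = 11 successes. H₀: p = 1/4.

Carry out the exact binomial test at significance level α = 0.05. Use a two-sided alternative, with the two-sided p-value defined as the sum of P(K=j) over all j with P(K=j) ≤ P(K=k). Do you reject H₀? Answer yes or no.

Exact binomial: n=17, k=11, p₀=1/4=0.2500
P(X=j) = C(n,j)·p₀^j·(1−p₀)^(n−j); p = Σ P(X=j) over j with P(X=j) ≤ P(X=11)
p-value (two-sided) = 0.00063
At α=0.05: p < α → reject H₀

reject H₀: yes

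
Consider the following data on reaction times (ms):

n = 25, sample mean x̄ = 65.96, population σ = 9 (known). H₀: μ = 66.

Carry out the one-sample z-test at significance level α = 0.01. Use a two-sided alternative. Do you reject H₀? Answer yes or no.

reject H₀: no

SE = σ/√n = 9/√25 = 1.8000
z = (x̄−μ₀)/SE = (65.96−66)/1.8000 = -0.0222
p-value (two-sided) = 0.98227
At α=0.01: p ≥ α → fail to reject H₀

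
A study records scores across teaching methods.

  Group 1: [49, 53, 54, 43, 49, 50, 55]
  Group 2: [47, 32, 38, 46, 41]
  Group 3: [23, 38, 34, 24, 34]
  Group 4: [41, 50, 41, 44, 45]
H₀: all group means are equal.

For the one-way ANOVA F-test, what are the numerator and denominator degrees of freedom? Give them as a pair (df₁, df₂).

degrees of freedom = [3, 18]

k = 4 groups, N = 22 total
df = (k−1, N−k) = (4−1, 22−4) = (3, 18)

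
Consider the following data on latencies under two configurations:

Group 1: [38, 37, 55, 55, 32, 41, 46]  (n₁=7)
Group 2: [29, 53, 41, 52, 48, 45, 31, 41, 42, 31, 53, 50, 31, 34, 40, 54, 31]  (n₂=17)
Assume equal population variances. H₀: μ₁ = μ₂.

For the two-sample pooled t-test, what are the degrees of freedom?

df = n₁ + n₂ − 2 = 7 + 17 − 2 = 22

degrees of freedom = 22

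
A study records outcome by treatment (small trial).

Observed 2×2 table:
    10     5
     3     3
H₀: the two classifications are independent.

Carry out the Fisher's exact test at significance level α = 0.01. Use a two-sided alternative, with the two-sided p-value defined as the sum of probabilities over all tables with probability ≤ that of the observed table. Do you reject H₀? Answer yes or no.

reject H₀: no

Margins: r₁=15, r₂=6, c₁=13, c₂=8, n=21
p_obs = C(15,10)·C(6,3)/C(21,13); sum pmf over tables with pmf ≤ p_obs
p-value (two-sided) = 0.63106
At α=0.01: p ≥ α → fail to reject H₀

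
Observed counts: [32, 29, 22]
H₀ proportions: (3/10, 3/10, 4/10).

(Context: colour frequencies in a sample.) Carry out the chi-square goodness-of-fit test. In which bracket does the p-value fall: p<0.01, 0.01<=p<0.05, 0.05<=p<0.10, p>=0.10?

p-value bracket: 0.01<=p<0.05

n = 83; E_i = n·p_i = [24.90, 24.90, 33.20]
χ² = (32−24.90)²/24.90 + (29−24.90)²/24.90 + (22−33.20)²/33.20 = 6.4779
df = 2
p-value (upper-tail) = 0.03920
→ bracket: 0.01<=p<0.05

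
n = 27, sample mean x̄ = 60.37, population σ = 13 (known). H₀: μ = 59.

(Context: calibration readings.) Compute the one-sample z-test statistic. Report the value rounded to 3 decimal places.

SE = σ/√n = 13/√27 = 2.5019
z = (x̄−μ₀)/SE = (60.37−59)/2.5019 = 0.5476

test statistic = 0.548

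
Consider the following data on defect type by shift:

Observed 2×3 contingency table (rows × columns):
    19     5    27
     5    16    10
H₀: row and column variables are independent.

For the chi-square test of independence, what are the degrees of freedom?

df = (r−1)(c−1) = (2−1)·(3−1) = 2

degrees of freedom = 2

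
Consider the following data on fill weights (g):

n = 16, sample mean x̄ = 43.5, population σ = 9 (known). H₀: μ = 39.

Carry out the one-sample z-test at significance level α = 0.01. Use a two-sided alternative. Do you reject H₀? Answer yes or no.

SE = σ/√n = 9/√16 = 2.2500
z = (x̄−μ₀)/SE = (43.5−39)/2.2500 = 2.0000
p-value (two-sided) = 0.04550
At α=0.01: p ≥ α → fail to reject H₀

reject H₀: no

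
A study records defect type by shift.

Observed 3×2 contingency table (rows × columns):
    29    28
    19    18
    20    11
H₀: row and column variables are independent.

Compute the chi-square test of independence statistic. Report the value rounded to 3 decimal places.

Row totals [57, 37, 31], col totals [68, 57], n=125
χ² = (29−31.01)²/31.01 + (28−25.99)²/25.99 + (19−20.13)²/20.13 + (18−16.87)²/16.87 + (20−16.86)²/16.86 + (11−14.14)²/14.14 = 1.7027
df = 2

test statistic = 1.703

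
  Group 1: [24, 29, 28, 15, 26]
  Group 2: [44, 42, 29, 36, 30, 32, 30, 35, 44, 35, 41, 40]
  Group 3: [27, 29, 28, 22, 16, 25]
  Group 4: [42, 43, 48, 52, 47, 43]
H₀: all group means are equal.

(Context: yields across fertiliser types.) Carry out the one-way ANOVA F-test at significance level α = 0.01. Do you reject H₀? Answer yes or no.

Group means [24.40, 36.50, 24.50, 45.83], grand mean 33.862
SSB = Σnᵢ(x̄ᵢ−x̄)² = 1916.915; SSW = ΣΣ(x−x̄ᵢ)² = 658.533
MSB = 1916.915/3 = 638.9716; MSW = 658.533/25 = 26.3413
F = MSB/MSW = 24.2574
df = (3, 25)
p-value (upper-tail) = 0.00000
At α=0.01: p < α → reject H₀

reject H₀: yes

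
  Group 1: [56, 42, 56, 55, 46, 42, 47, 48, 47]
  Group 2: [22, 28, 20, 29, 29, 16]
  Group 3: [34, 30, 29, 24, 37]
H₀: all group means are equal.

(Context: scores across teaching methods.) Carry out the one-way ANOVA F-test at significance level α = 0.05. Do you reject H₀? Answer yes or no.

Group means [48.78, 24.00, 30.80], grand mean 36.850
SSB = Σnᵢ(x̄ᵢ−x̄)² = 2454.194; SSW = ΣΣ(x−x̄ᵢ)² = 498.356
MSB = 2454.194/2 = 1227.0972; MSW = 498.356/17 = 29.3150
F = MSB/MSW = 41.8590
df = (2, 17)
p-value (upper-tail) = 0.00000
At α=0.05: p < α → reject H₀

reject H₀: yes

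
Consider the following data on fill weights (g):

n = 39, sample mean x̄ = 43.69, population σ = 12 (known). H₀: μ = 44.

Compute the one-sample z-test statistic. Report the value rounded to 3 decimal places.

SE = σ/√n = 12/√39 = 1.9215
z = (x̄−μ₀)/SE = (43.69−44)/1.9215 = -0.1613

test statistic = -0.161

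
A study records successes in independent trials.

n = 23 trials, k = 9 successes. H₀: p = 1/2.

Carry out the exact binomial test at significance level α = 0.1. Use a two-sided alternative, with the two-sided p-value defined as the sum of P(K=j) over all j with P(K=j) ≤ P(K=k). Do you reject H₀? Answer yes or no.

Exact binomial: n=23, k=9, p₀=1/2=0.5000
P(X=j) = C(n,j)·p₀^j·(1−p₀)^(n−j); p = Σ P(X=j) over j with P(X=j) ≤ P(X=9)
p-value (two-sided) = 0.40487
At α=0.1: p ≥ α → fail to reject H₀

reject H₀: no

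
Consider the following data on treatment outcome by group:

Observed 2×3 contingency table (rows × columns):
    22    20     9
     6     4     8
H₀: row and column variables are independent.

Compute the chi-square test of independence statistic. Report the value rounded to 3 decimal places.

Row totals [51, 18], col totals [28, 24, 17], n=69
χ² = (22−20.70)²/20.70 + (20−17.74)²/17.74 + (9−12.57)²/12.57 + (6−7.30)²/7.30 + (4−6.26)²/6.26 + (8−4.43)²/4.43 = 5.2974
df = 2

test statistic = 5.297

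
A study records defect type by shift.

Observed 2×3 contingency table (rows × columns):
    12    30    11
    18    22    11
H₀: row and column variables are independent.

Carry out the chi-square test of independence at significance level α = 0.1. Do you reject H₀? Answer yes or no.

reject H₀: no

Row totals [53, 51], col totals [30, 52, 22], n=104
χ² = (12−15.29)²/15.29 + (30−26.50)²/26.50 + (11−11.21)²/11.21 + (18−14.71)²/14.71 + (22−25.50)²/25.50 + (11−10.79)²/10.79 = 2.3932
df = 2
p-value (upper-tail) = 0.30222
At α=0.1: p ≥ α → fail to reject H₀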